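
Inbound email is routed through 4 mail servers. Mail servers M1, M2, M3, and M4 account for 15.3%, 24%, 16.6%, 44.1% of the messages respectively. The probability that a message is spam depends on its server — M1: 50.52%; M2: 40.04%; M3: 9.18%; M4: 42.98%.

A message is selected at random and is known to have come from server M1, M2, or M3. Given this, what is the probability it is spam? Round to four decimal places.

Let J = {M1, M2, M3}.
P(J) = 0.153 + 0.24 + 0.166 = 0.559.
P(S ∩ J) = 0.5052·0.153 + 0.4004·0.24 + 0.0918·0.166 = 0.0772956 + 0.096096 + 0.0152388 = 0.1886304.
P(S | J) = 0.1886304 / 0.559 = 0.337443…

0.3374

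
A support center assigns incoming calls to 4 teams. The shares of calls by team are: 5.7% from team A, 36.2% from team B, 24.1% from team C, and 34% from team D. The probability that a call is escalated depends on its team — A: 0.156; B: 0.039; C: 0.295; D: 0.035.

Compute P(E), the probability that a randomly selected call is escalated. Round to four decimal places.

P(E) ≈ 0.1060

P(E) = P(E|A)·P(A) + P(E|B)·P(B) + P(E|C)·P(C) + P(E|D)·P(D)
      = 0.156·0.057 + 0.039·0.362 + 0.295·0.241 + 0.035·0.34
      = 0.008892 + 0.014118 + 0.071095 + 0.0119 = 0.106005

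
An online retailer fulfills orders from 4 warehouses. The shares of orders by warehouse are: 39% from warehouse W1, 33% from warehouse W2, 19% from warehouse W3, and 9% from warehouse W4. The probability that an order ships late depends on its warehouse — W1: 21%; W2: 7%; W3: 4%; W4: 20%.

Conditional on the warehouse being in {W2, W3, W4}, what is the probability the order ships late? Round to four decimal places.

Let S = {W2, W3, W4}.
P(S) = 0.33 + 0.19 + 0.09 = 0.61.
P(L ∩ S) = 0.07·0.33 + 0.04·0.19 + 0.2·0.09 = 0.0231 + 0.0076 + 0.018 = 0.0487.
P(L | S) = 0.0487 / 0.61 = 0.079836…

P(L|S) ≈ 0.0798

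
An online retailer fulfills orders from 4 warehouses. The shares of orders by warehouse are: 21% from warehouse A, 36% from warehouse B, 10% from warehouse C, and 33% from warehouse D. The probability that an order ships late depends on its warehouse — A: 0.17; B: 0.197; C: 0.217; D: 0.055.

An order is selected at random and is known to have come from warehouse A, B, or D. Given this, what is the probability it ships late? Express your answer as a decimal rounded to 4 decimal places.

Let S = {A, B, D}.
P(S) = 0.21 + 0.36 + 0.33 = 0.9.
P(L ∩ S) = 0.17·0.21 + 0.197·0.36 + 0.055·0.33 = 0.0357 + 0.07092 + 0.01815 = 0.12477.
P(L | S) = 0.12477 / 0.9 = 0.138633…

P(L|S) ≈ 0.1386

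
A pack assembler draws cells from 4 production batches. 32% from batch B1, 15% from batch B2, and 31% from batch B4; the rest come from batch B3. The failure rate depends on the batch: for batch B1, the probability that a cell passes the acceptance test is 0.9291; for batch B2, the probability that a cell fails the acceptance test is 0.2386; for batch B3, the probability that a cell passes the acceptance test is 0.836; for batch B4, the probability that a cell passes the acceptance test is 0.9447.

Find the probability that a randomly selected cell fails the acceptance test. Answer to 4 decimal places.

P(B3) = 1 − (0.32 + 0.15 + 0.31) = 0.22.
P(F|B1) = 1 − 0.9291 = 0.0709.
P(F|B3) = 1 − 0.836 = 0.164.
P(F|B4) = 1 − 0.9447 = 0.0553.
P(F) = P(F|B1)·P(B1) + P(F|B2)·P(B2) + P(F|B3)·P(B3) + P(F|B4)·P(B4)
      = 0.0709·0.32 + 0.2386·0.15 + 0.164·0.22 + 0.0553·0.31
      = 0.022688 + 0.03579 + 0.03608 + 0.017143 = 0.111701

P(F) ≈ 0.1117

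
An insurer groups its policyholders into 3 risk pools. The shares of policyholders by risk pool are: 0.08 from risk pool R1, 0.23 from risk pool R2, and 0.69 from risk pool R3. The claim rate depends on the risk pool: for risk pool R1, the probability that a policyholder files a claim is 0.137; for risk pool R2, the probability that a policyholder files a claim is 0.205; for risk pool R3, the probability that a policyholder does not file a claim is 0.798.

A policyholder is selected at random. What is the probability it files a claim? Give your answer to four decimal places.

P(C|R3) = 1 − 0.798 = 0.202.
P(C) = P(C|R1)·P(R1) + P(C|R2)·P(R2) + P(C|R3)·P(R3)
      = 0.137·0.08 + 0.205·0.23 + 0.202·0.69
      = 0.01096 + 0.04715 + 0.13938 = 0.19749

0.1975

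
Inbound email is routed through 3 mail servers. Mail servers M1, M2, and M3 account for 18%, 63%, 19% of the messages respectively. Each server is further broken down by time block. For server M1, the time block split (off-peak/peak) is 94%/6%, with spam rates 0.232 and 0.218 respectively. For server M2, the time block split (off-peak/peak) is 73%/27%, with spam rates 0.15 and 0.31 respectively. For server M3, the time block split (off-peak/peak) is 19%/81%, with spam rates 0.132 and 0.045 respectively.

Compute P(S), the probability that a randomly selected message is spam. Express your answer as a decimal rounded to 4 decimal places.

P(S|M1) = 0.94·0.232 + 0.06·0.218 = 0.21808 + 0.01308 = 0.23116
P(S|M2) = 0.73·0.15 + 0.27·0.31 = 0.1095 + 0.0837 = 0.1932
P(S|M3) = 0.19·0.132 + 0.81·0.045 = 0.02508 + 0.03645 = 0.06153
By total probability over the outer partition,
P(S) = 0.18·0.23116 + 0.63·0.1932 + 0.19·0.06153
      = 0.0416088 + 0.121716 + 0.0116907 = 0.1750155

P(S) ≈ 0.1750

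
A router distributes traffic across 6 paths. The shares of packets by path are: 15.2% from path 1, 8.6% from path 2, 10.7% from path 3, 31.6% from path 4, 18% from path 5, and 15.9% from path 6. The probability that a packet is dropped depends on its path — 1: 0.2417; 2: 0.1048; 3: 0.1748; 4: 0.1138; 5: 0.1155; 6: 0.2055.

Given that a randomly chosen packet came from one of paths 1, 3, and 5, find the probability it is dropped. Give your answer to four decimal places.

Let S = {1, 3, 5}.
P(S) = 0.152 + 0.107 + 0.18 = 0.439.
P(L ∩ S) = 0.2417·0.152 + 0.1748·0.107 + 0.1155·0.18 = 0.0367384 + 0.0187036 + 0.02079 = 0.076232.
P(L | S) = 0.076232 / 0.439 = 0.173649…

P(L|S) ≈ 0.1736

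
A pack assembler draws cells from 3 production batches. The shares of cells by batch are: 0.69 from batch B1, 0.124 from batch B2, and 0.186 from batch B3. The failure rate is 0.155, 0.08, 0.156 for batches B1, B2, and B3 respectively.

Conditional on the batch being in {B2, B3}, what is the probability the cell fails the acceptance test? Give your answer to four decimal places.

Let S = {B2, B3}.
P(S) = 0.124 + 0.186 = 0.31.
P(F ∩ S) = 0.08·0.124 + 0.156·0.186 = 0.00992 + 0.029016 = 0.038936.
P(F | S) = 0.038936 / 0.31 = 0.125600…

0.1256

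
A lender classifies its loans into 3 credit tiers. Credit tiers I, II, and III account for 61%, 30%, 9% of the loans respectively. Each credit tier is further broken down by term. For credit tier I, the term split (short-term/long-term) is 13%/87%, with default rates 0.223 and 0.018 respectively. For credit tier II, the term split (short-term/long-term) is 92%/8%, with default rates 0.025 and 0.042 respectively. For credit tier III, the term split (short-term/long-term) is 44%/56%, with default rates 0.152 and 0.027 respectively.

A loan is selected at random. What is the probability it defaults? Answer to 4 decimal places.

P(D|I) = 0.13·0.223 + 0.87·0.018 = 0.02899 + 0.01566 = 0.04465
P(D|II) = 0.92·0.025 + 0.08·0.042 = 0.023 + 0.00336 = 0.02636
P(D|III) = 0.44·0.152 + 0.56·0.027 = 0.06688 + 0.01512 = 0.082
By total probability over the outer partition,
P(D) = 0.61·0.04465 + 0.3·0.02636 + 0.09·0.082
      = 0.0272365 + 0.007908 + 0.00738 = 0.0425245

0.0425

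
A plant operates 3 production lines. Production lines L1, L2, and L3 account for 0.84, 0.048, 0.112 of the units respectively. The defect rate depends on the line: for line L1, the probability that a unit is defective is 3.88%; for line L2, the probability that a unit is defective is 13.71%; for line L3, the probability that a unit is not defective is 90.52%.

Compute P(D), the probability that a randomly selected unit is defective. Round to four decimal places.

P(D|L3) = 1 − 0.9052 = 0.0948.
By the law of total probability,
P(D) = P(D|L1)·P(L1) + P(D|L2)·P(L2) + P(D|L3)·P(L3)
      = 0.0388·0.84 + 0.1371·0.048 + 0.0948·0.112
      = 0.032592 + 0.0065808 + 0.0106176 = 0.0497904

0.0498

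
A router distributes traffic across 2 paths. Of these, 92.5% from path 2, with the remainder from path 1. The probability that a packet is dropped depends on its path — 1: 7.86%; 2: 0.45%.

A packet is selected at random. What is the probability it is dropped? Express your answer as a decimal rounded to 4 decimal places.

P(1) = 1 − (0.925) = 0.075.
By the law of total probability,
P(L) = P(L|1)·P(1) + P(L|2)·P(2)
      = 0.0786·0.075 + 0.0045·0.925
      = 0.005895 + 0.0041625 = 0.0100575

P(L) ≈ 0.0101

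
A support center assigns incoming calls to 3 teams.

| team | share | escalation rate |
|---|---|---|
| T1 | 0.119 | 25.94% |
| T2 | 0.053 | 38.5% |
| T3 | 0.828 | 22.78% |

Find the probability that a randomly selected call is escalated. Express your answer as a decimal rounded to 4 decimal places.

P(E) ≈ 0.2399

Using total probability over the partition,
P(E) = P(E|T1)·P(T1) + P(E|T2)·P(T2) + P(E|T3)·P(T3)
      = 0.2594·0.119 + 0.385·0.053 + 0.2278·0.828
      = 0.0308686 + 0.020405 + 0.1886184 = 0.239892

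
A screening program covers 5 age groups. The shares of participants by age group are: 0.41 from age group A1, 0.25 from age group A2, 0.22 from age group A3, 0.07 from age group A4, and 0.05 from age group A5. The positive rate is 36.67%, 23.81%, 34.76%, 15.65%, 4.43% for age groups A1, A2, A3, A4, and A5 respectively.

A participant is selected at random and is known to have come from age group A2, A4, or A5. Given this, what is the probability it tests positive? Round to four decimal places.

Let S = {A2, A4, A5}.
P(S) = 0.25 + 0.07 + 0.05 = 0.37.
P(T ∩ S) = 0.2381·0.25 + 0.1565·0.07 + 0.0443·0.05 = 0.059525 + 0.010955 + 0.002215 = 0.072695.
P(T | S) = 0.072695 / 0.37 = 0.196473…

0.1965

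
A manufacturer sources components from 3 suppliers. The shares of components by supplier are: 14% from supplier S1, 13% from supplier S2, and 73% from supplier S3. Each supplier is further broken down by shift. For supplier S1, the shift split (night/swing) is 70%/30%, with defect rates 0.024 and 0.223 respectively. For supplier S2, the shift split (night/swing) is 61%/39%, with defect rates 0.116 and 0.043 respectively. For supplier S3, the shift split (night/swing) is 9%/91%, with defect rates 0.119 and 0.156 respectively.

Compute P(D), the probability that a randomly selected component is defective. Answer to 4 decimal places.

P(D|S1) = 0.7·0.024 + 0.3·0.223 = 0.0168 + 0.0669 = 0.0837
P(D|S2) = 0.61·0.116 + 0.39·0.043 = 0.07076 + 0.01677 = 0.08753
P(D|S3) = 0.09·0.119 + 0.91·0.156 = 0.01071 + 0.14196 = 0.15267
By total probability over the outer partition,
P(D) = 0.14·0.0837 + 0.13·0.08753 + 0.73·0.15267
      = 0.011718 + 0.0113789 + 0.1114491 = 0.134546

0.1345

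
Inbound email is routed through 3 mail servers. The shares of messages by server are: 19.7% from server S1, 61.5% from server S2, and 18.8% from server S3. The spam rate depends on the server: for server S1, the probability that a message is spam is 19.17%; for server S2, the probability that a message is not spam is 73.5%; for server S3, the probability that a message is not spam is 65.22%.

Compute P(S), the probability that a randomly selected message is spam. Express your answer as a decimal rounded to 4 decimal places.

0.2661

P(S|S2) = 1 − 0.735 = 0.265.
P(S|S3) = 1 − 0.6522 = 0.3478.
Using total probability over the partition,
P(S) = P(S|S1)·P(S1) + P(S|S2)·P(S2) + P(S|S3)·P(S3)
      = 0.1917·0.197 + 0.265·0.615 + 0.3478·0.188
      = 0.0377649 + 0.162975 + 0.0653864 = 0.2661263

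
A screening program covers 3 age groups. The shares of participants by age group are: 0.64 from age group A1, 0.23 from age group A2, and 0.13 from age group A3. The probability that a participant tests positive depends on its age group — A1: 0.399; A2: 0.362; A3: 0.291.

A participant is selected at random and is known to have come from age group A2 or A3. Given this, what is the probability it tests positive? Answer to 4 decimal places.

Let S = {A2, A3}.
P(S) = 0.23 + 0.13 = 0.36.
P(T ∩ S) = 0.362·0.23 + 0.291·0.13 = 0.08326 + 0.03783 = 0.12109.
P(T | S) = 0.12109 / 0.36 = 0.336361…

0.3364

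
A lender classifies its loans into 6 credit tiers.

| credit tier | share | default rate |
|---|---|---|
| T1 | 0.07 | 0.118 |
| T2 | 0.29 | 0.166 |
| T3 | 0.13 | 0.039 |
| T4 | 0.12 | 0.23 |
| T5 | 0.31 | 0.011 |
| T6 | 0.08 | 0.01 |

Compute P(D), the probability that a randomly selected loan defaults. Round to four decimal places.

0.0933

Using total probability over the partition,
P(D) = P(D|T1)·P(T1) + P(D|T2)·P(T2) + P(D|T3)·P(T3) + P(D|T4)·P(T4) + P(D|T5)·P(T5) + P(D|T6)·P(T6)
      = 0.118·0.07 + 0.166·0.29 + 0.039·0.13 + 0.23·0.12 + 0.011·0.31 + 0.01·0.08
      = 0.00826 + 0.04814 + 0.00507 + 0.0276 + 0.00341 + 0.0008 = 0.09328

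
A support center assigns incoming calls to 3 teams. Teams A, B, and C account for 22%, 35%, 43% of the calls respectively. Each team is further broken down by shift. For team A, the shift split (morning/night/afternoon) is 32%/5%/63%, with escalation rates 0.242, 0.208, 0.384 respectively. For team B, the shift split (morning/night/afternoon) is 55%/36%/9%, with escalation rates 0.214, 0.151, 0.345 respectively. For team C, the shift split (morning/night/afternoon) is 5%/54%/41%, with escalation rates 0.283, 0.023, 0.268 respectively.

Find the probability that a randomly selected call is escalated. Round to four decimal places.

P(E) ≈ 0.2023

P(E|A) = 0.32·0.242 + 0.05·0.208 + 0.63·0.384 = 0.07744 + 0.0104 + 0.24192 = 0.32976
P(E|B) = 0.55·0.214 + 0.36·0.151 + 0.09·0.345 = 0.1177 + 0.05436 + 0.03105 = 0.20311
P(E|C) = 0.05·0.283 + 0.54·0.023 + 0.41·0.268 = 0.01415 + 0.01242 + 0.10988 = 0.13645
By total probability over the outer partition,
P(E) = 0.22·0.32976 + 0.35·0.20311 + 0.43·0.13645
      = 0.0725472 + 0.0710885 + 0.0586735 = 0.2023092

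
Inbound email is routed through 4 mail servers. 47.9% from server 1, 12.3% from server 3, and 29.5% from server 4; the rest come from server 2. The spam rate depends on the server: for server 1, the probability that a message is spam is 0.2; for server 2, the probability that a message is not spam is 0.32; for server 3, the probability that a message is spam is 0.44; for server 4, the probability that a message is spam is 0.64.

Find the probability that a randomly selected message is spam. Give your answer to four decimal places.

0.4088

P(2) = 1 − (0.479 + 0.123 + 0.295) = 0.103.
P(S|2) = 1 − 0.32 = 0.68.
P(S) = P(S|1)·P(1) + P(S|2)·P(2) + P(S|3)·P(3) + P(S|4)·P(4)
      = 0.2·0.479 + 0.68·0.103 + 0.44·0.123 + 0.64·0.295
      = 0.0958 + 0.07004 + 0.05412 + 0.1888 = 0.40876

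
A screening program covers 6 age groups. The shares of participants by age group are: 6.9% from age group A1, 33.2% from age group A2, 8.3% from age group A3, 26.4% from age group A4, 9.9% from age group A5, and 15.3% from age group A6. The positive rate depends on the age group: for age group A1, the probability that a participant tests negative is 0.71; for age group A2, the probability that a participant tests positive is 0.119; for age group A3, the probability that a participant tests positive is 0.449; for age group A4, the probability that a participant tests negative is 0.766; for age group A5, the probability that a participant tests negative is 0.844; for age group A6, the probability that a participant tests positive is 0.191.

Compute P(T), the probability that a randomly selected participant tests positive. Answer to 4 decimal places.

0.2032

P(T|A1) = 1 − 0.71 = 0.29.
P(T|A4) = 1 − 0.766 = 0.234.
P(T|A5) = 1 − 0.844 = 0.156.
P(T) = P(T|A1)·P(A1) + P(T|A2)·P(A2) + P(T|A3)·P(A3) + P(T|A4)·P(A4) + P(T|A5)·P(A5) + P(T|A6)·P(A6)
      = 0.29·0.069 + 0.119·0.332 + 0.449·0.083 + 0.234·0.264 + 0.156·0.099 + 0.191·0.153
      = 0.02001 + 0.039508 + 0.037267 + 0.061776 + 0.015444 + 0.029223 = 0.203228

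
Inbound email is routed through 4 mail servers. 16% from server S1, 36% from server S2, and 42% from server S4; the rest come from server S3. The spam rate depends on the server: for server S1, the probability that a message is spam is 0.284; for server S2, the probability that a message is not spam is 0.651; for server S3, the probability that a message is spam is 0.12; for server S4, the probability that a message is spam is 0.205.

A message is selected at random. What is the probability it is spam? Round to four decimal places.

P(S3) = 1 − (0.16 + 0.36 + 0.42) = 0.06.
P(S|S2) = 1 − 0.651 = 0.349.
P(S) = P(S|S1)·P(S1) + P(S|S2)·P(S2) + P(S|S3)·P(S3) + P(S|S4)·P(S4)
      = 0.284·0.16 + 0.349·0.36 + 0.12·0.06 + 0.205·0.42
      = 0.04544 + 0.12564 + 0.0072 + 0.0861 = 0.26438

P(S) ≈ 0.2644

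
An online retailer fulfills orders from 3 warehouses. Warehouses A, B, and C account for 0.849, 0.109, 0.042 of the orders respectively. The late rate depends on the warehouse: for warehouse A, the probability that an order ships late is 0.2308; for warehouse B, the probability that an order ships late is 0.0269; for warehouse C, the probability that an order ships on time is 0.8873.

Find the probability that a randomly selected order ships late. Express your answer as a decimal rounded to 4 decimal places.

P(L) ≈ 0.2036

P(L|C) = 1 − 0.8873 = 0.1127.
P(L) = P(L|A)·P(A) + P(L|B)·P(B) + P(L|C)·P(C)
      = 0.2308·0.849 + 0.0269·0.109 + 0.1127·0.042
      = 0.1959492 + 0.0029321 + 0.0047334 = 0.2036147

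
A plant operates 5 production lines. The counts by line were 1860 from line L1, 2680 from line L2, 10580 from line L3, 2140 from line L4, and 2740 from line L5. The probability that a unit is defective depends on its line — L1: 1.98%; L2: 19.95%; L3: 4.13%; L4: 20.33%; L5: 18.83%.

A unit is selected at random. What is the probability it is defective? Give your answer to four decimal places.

0.0980

Total: 1860 + 2680 + 10580 + 2140 + 2740 = 20000.
P(L1) = 1860/20000 = 0.093. P(L2) = 2680/20000 = 0.134. P(L3) = 10580/20000 = 0.529. P(L4) = 2140/20000 = 0.107. P(L5) = 2740/20000 = 0.137.
Using total probability over the partition,
P(D) = P(D|L1)·P(L1) + P(D|L2)·P(L2) + P(D|L3)·P(L3) + P(D|L4)·P(L4) + P(D|L5)·P(L5)
      = 0.0198·0.093 + 0.1995·0.134 + 0.0413·0.529 + 0.2033·0.107 + 0.1883·0.137
      = 0.0018414 + 0.026733 + 0.0218477 + 0.0217531 + 0.0257971 = 0.0979723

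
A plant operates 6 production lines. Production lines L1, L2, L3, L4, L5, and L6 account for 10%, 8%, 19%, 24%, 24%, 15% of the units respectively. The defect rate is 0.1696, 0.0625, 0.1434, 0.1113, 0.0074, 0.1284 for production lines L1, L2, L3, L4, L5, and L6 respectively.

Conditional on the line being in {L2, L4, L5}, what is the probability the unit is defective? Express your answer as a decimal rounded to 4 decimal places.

P(D|S) ≈ 0.0598

Let S = {L2, L4, L5}.
P(S) = 0.08 + 0.24 + 0.24 = 0.56.
P(D ∩ S) = 0.0625·0.08 + 0.1113·0.24 + 0.0074·0.24 = 0.005 + 0.026712 + 0.001776 = 0.033488.
P(D | S) = 0.033488 / 0.56 = 0.059800…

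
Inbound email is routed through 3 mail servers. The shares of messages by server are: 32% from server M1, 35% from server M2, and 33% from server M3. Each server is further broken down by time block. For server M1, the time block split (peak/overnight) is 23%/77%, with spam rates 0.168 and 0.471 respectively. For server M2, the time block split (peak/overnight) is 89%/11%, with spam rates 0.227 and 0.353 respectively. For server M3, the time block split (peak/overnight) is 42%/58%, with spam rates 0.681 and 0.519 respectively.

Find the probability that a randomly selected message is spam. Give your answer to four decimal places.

P(S|M1) = 0.23·0.168 + 0.77·0.471 = 0.03864 + 0.36267 = 0.40131
P(S|M2) = 0.89·0.227 + 0.11·0.353 = 0.20203 + 0.03883 = 0.24086
P(S|M3) = 0.42·0.681 + 0.58·0.519 = 0.28602 + 0.30102 = 0.58704
By total probability over the outer partition,
P(S) = 0.32·0.40131 + 0.35·0.24086 + 0.33·0.58704
      = 0.1284192 + 0.084301 + 0.1937232 = 0.4064434

0.4064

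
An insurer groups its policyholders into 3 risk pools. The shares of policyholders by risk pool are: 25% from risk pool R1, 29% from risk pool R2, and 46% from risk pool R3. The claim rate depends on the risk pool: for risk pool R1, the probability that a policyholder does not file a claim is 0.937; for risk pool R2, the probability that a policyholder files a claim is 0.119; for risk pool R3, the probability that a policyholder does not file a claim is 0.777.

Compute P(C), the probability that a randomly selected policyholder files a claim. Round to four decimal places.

0.1528

P(C|R1) = 1 − 0.937 = 0.063.
P(C|R3) = 1 − 0.777 = 0.223.
P(C) = P(C|R1)·P(R1) + P(C|R2)·P(R2) + P(C|R3)·P(R3)
      = 0.063·0.25 + 0.119·0.29 + 0.223·0.46
      = 0.01575 + 0.03451 + 0.10258 = 0.15284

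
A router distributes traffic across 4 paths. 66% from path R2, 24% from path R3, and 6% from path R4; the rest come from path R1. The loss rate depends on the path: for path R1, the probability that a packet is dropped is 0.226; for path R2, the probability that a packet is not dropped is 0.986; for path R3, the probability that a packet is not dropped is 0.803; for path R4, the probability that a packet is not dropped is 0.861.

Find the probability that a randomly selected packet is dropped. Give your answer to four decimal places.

P(R1) = 1 − (0.66 + 0.24 + 0.06) = 0.04.
P(L|R2) = 1 − 0.986 = 0.014.
P(L|R3) = 1 − 0.803 = 0.197.
P(L|R4) = 1 − 0.861 = 0.139.
P(L) = P(L|R1)·P(R1) + P(L|R2)·P(R2) + P(L|R3)·P(R3) + P(L|R4)·P(R4)
      = 0.226·0.04 + 0.014·0.66 + 0.197·0.24 + 0.139·0.06
      = 0.00904 + 0.00924 + 0.04728 + 0.00834 = 0.0739

0.0739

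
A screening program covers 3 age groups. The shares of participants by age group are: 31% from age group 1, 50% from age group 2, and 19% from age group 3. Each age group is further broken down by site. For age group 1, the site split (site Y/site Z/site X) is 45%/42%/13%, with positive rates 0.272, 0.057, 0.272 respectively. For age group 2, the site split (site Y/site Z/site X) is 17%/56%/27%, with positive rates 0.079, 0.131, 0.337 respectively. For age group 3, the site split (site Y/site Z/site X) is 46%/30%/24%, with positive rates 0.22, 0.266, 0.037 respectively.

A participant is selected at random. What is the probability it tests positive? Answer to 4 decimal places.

0.1813

P(T|1) = 0.45·0.272 + 0.42·0.057 + 0.13·0.272 = 0.1224 + 0.02394 + 0.03536 = 0.1817
P(T|2) = 0.17·0.079 + 0.56·0.131 + 0.27·0.337 = 0.01343 + 0.07336 + 0.09099 = 0.17778
P(T|3) = 0.46·0.22 + 0.3·0.266 + 0.24·0.037 = 0.1012 + 0.0798 + 0.00888 = 0.18988
By total probability over the outer partition,
P(T) = 0.31·0.1817 + 0.5·0.17778 + 0.19·0.18988
      = 0.056327 + 0.08889 + 0.0360772 = 0.1812942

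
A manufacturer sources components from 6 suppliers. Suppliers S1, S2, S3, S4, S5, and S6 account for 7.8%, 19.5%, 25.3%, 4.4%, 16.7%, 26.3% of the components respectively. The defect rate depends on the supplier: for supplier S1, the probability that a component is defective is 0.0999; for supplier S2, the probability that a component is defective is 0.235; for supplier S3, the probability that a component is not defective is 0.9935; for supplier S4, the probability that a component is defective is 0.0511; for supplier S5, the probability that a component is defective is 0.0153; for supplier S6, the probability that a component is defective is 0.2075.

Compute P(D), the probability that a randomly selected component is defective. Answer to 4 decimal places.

P(D|S3) = 1 − 0.9935 = 0.0065.
Summing over the partition,
P(D) = P(D|S1)·P(S1) + P(D|S2)·P(S2) + P(D|S3)·P(S3) + P(D|S4)·P(S4) + P(D|S5)·P(S5) + P(D|S6)·P(S6)
      = 0.0999·0.078 + 0.235·0.195 + 0.0065·0.253 + 0.0511·0.044 + 0.0153·0.167 + 0.2075·0.263
      = 0.0077922 + 0.045825 + 0.0016445 + 0.0022484 + 0.0025551 + 0.0545725 = 0.1146377

0.1146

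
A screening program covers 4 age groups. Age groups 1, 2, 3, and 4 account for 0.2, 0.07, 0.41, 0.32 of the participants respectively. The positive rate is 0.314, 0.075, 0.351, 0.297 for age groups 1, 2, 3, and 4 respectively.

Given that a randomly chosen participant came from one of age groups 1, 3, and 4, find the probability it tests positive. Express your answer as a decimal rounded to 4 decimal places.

Let S = {1, 3, 4}.
P(S) = 0.2 + 0.41 + 0.32 = 0.93.
P(T ∩ S) = 0.314·0.2 + 0.351·0.41 + 0.297·0.32 = 0.0628 + 0.14391 + 0.09504 = 0.30175.
P(T | S) = 0.30175 / 0.93 = 0.324462…

0.3245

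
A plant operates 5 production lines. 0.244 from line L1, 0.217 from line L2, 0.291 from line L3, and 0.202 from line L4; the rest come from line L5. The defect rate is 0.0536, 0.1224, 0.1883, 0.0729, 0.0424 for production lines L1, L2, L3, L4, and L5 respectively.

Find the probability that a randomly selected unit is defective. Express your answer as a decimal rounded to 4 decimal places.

P(D) ≈ 0.1111

P(L5) = 1 − (0.244 + 0.217 + 0.291 + 0.202) = 0.046.
P(D) = P(D|L1)·P(L1) + P(D|L2)·P(L2) + P(D|L3)·P(L3) + P(D|L4)·P(L4) + P(D|L5)·P(L5)
      = 0.0536·0.244 + 0.1224·0.217 + 0.1883·0.291 + 0.0729·0.202 + 0.0424·0.046
      = 0.0130784 + 0.0265608 + 0.0547953 + 0.0147258 + 0.0019504 = 0.1111107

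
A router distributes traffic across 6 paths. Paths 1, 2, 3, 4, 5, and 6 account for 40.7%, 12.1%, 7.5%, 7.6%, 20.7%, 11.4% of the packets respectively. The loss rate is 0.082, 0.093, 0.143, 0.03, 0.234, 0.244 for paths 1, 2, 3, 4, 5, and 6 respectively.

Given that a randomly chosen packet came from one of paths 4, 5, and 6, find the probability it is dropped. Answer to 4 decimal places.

0.1978

Let S = {4, 5, 6}.
P(S) = 0.076 + 0.207 + 0.114 = 0.397.
P(L ∩ S) = 0.03·0.076 + 0.234·0.207 + 0.244·0.114 = 0.00228 + 0.048438 + 0.027816 = 0.078534.
P(L | S) = 0.078534 / 0.397 = 0.197819…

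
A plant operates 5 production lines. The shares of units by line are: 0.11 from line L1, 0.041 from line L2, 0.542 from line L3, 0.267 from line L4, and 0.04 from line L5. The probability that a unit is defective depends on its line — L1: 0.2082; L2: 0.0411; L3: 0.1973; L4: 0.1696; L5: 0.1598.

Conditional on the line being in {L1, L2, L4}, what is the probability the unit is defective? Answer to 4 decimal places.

P(D|S) ≈ 0.1672

Let S = {L1, L2, L4}.
P(S) = 0.11 + 0.041 + 0.267 = 0.418.
P(D ∩ S) = 0.2082·0.11 + 0.0411·0.041 + 0.1696·0.267 = 0.022902 + 0.0016851 + 0.0452832 = 0.0698703.
P(D | S) = 0.0698703 / 0.418 = 0.167154…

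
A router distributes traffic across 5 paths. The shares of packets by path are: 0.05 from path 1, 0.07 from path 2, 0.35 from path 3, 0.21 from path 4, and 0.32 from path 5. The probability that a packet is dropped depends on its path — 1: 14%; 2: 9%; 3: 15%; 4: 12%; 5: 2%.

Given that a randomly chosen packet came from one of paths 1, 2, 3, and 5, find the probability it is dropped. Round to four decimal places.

P(L|S) ≈ 0.0914

Let S = {1, 2, 3, 5}.
P(S) = 0.05 + 0.07 + 0.35 + 0.32 = 0.79.
P(L ∩ S) = 0.14·0.05 + 0.09·0.07 + 0.15·0.35 + 0.02·0.32 = 0.007 + 0.0063 + 0.0525 + 0.0064 = 0.0722.
P(L | S) = 0.0722 / 0.79 = 0.091392…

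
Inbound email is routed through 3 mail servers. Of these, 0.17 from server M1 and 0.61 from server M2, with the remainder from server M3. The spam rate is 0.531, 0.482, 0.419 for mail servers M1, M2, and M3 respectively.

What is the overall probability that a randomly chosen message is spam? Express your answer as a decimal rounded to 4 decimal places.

P(M3) = 1 − (0.17 + 0.61) = 0.22.
Summing over the partition,
P(S) = P(S|M1)·P(M1) + P(S|M2)·P(M2) + P(S|M3)·P(M3)
      = 0.531·0.17 + 0.482·0.61 + 0.419·0.22
      = 0.09027 + 0.29402 + 0.09218 = 0.47647

0.4765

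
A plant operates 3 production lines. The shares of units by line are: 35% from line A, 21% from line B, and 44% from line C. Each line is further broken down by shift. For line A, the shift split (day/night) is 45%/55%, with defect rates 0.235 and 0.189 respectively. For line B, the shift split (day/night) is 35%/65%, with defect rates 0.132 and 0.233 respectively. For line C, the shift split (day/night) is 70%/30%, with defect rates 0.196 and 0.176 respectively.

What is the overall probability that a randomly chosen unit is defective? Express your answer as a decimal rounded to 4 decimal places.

P(D|A) = 0.45·0.235 + 0.55·0.189 = 0.10575 + 0.10395 = 0.2097
P(D|B) = 0.35·0.132 + 0.65·0.233 = 0.0462 + 0.15145 = 0.19765
P(D|C) = 0.7·0.196 + 0.3·0.176 = 0.1372 + 0.0528 = 0.19
By total probability over the outer partition,
P(D) = 0.35·0.2097 + 0.21·0.19765 + 0.44·0.19
      = 0.073395 + 0.0415065 + 0.0836 = 0.1985015

P(D) ≈ 0.1985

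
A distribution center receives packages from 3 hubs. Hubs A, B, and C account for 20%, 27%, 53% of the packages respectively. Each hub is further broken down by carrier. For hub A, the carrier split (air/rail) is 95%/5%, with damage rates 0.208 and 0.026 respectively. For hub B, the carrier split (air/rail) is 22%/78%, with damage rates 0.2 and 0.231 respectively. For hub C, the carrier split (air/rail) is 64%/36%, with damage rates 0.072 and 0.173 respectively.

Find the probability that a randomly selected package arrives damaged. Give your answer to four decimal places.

0.1577

P(D|A) = 0.95·0.208 + 0.05·0.026 = 0.1976 + 0.0013 = 0.1989
P(D|B) = 0.22·0.2 + 0.78·0.231 = 0.044 + 0.18018 = 0.22418
P(D|C) = 0.64·0.072 + 0.36·0.173 = 0.04608 + 0.06228 = 0.10836
Then overall,
P(D) = 0.2·0.1989 + 0.27·0.22418 + 0.53·0.10836
      = 0.03978 + 0.0605286 + 0.0574308 = 0.1577394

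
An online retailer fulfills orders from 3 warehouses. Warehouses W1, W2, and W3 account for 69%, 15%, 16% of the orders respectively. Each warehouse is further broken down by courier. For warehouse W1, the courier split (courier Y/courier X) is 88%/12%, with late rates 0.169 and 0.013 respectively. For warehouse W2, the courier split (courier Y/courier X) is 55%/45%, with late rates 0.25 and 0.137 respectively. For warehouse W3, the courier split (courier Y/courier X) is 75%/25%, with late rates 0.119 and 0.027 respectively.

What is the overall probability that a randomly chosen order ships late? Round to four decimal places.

0.1489

P(L|W1) = 0.88·0.169 + 0.12·0.013 = 0.14872 + 0.00156 = 0.15028
P(L|W2) = 0.55·0.25 + 0.45·0.137 = 0.1375 + 0.06165 = 0.19915
P(L|W3) = 0.75·0.119 + 0.25·0.027 = 0.08925 + 0.00675 = 0.096
By total probability over the outer partition,
P(L) = 0.69·0.15028 + 0.15·0.19915 + 0.16·0.096
      = 0.1036932 + 0.0298725 + 0.01536 = 0.1489257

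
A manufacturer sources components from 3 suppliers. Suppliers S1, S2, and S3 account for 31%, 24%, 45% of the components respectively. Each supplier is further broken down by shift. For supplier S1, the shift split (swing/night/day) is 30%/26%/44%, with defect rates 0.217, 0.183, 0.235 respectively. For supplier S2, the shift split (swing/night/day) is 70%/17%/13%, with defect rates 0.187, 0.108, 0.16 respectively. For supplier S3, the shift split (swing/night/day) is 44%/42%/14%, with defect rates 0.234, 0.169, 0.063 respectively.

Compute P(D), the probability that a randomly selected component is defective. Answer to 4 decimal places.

P(D|S1) = 0.3·0.217 + 0.26·0.183 + 0.44·0.235 = 0.0651 + 0.04758 + 0.1034 = 0.21608
P(D|S2) = 0.7·0.187 + 0.17·0.108 + 0.13·0.16 = 0.1309 + 0.01836 + 0.0208 = 0.17006
P(D|S3) = 0.44·0.234 + 0.42·0.169 + 0.14·0.063 = 0.10296 + 0.07098 + 0.00882 = 0.18276
Then overall,
P(D) = 0.31·0.21608 + 0.24·0.17006 + 0.45·0.18276
      = 0.0669848 + 0.0408144 + 0.082242 = 0.1900412

0.1900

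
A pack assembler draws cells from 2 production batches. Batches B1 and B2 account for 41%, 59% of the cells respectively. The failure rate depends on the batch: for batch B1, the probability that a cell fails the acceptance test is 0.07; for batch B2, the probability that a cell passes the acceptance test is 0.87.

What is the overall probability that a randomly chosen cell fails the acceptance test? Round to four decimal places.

P(F|B2) = 1 − 0.87 = 0.13.
Using total probability over the partition,
P(F) = P(F|B1)·P(B1) + P(F|B2)·P(B2)
      = 0.07·0.41 + 0.13·0.59
      = 0.0287 + 0.0767 = 0.1054

P(F) ≈ 0.1054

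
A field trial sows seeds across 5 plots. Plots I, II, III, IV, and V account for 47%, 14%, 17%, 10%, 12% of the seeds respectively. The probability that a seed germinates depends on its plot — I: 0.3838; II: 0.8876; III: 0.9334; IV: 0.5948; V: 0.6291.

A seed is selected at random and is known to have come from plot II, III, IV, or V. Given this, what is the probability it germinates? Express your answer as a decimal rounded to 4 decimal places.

0.7885

Let S = {II, III, IV, V}.
P(S) = 0.14 + 0.17 + 0.1 + 0.12 = 0.53.
P(G ∩ S) = 0.8876·0.14 + 0.9334·0.17 + 0.5948·0.1 + 0.6291·0.12 = 0.124264 + 0.158678 + 0.05948 + 0.075492 = 0.417914.
P(G | S) = 0.417914 / 0.53 = 0.788517…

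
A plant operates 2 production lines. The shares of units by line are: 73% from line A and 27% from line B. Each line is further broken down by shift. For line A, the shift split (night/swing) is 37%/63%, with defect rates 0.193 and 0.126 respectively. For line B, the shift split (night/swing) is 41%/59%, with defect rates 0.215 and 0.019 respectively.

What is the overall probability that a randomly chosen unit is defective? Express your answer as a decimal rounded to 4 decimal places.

P(D|A) = 0.37·0.193 + 0.63·0.126 = 0.07141 + 0.07938 = 0.15079
P(D|B) = 0.41·0.215 + 0.59·0.019 = 0.08815 + 0.01121 = 0.09936
By total probability over the outer partition,
P(D) = 0.73·0.15079 + 0.27·0.09936
      = 0.1100767 + 0.0268272 = 0.1369039

0.1369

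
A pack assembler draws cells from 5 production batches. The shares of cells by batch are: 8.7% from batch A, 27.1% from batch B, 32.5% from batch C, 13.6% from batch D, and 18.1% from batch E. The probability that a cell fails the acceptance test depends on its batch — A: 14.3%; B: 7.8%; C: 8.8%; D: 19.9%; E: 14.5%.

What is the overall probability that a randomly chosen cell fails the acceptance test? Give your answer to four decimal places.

P(F) ≈ 0.1155

P(F) = P(F|A)·P(A) + P(F|B)·P(B) + P(F|C)·P(C) + P(F|D)·P(D) + P(F|E)·P(E)
      = 0.143·0.087 + 0.078·0.271 + 0.088·0.325 + 0.199·0.136 + 0.145·0.181
      = 0.012441 + 0.021138 + 0.0286 + 0.027064 + 0.026245 = 0.115488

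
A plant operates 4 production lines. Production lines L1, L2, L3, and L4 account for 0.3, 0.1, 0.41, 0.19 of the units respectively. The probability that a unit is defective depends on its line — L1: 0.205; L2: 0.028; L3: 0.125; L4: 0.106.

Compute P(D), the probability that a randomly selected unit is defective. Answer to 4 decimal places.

0.1357

P(D) = P(D|L1)·P(L1) + P(D|L2)·P(L2) + P(D|L3)·P(L3) + P(D|L4)·P(L4)
      = 0.205·0.3 + 0.028·0.1 + 0.125·0.41 + 0.106·0.19
      = 0.0615 + 0.0028 + 0.05125 + 0.02014 = 0.13569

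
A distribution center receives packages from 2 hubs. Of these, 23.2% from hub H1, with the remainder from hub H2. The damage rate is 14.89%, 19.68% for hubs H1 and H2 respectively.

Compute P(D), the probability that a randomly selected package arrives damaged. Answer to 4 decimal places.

P(H2) = 1 − (0.232) = 0.768.
P(D) = P(D|H1)·P(H1) + P(D|H2)·P(H2)
      = 0.1489·0.232 + 0.1968·0.768
      = 0.0345448 + 0.1511424 = 0.1856872

0.1857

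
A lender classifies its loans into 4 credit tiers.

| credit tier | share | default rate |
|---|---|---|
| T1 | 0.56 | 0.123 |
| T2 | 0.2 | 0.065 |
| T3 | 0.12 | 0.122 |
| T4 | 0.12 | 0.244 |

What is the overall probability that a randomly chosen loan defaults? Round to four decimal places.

0.1258

P(D) = P(D|T1)·P(T1) + P(D|T2)·P(T2) + P(D|T3)·P(T3) + P(D|T4)·P(T4)
      = 0.123·0.56 + 0.065·0.2 + 0.122·0.12 + 0.244·0.12
      = 0.06888 + 0.013 + 0.01464 + 0.02928 = 0.1258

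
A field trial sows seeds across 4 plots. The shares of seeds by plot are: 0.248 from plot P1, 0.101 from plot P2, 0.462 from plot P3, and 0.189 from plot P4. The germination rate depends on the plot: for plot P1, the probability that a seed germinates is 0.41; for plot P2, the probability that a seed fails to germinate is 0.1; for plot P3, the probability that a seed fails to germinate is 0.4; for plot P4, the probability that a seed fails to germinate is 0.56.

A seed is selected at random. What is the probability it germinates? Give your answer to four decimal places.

P(G) ≈ 0.5529

P(G|P2) = 1 − 0.1 = 0.9.
P(G|P3) = 1 − 0.4 = 0.6.
P(G|P4) = 1 − 0.56 = 0.44.
By the law of total probability,
P(G) = P(G|P1)·P(P1) + P(G|P2)·P(P2) + P(G|P3)·P(P3) + P(G|P4)·P(P4)
      = 0.41·0.248 + 0.9·0.101 + 0.6·0.462 + 0.44·0.189
      = 0.10168 + 0.0909 + 0.2772 + 0.08316 = 0.55294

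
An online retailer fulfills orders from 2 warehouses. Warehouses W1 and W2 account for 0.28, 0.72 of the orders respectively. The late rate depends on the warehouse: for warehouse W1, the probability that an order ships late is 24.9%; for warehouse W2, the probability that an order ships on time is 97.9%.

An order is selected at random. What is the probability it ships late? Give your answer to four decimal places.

P(L) ≈ 0.0848

P(L|W2) = 1 − 0.979 = 0.021.
P(L) = P(L|W1)·P(W1) + P(L|W2)·P(W2)
      = 0.249·0.28 + 0.021·0.72
      = 0.06972 + 0.01512 = 0.08484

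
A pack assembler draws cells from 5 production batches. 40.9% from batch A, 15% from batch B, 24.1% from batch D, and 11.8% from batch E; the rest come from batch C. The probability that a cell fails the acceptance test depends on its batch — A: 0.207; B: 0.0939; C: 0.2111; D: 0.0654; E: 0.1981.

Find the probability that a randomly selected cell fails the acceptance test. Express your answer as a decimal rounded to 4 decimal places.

P(C) = 1 − (0.409 + 0.15 + 0.241 + 0.118) = 0.082.
P(F) = P(F|A)·P(A) + P(F|B)·P(B) + P(F|C)·P(C) + P(F|D)·P(D) + P(F|E)·P(E)
      = 0.207·0.409 + 0.0939·0.15 + 0.2111·0.082 + 0.0654·0.241 + 0.1981·0.118
      = 0.084663 + 0.014085 + 0.0173102 + 0.0157614 + 0.0233758 = 0.1551954

P(F) ≈ 0.1552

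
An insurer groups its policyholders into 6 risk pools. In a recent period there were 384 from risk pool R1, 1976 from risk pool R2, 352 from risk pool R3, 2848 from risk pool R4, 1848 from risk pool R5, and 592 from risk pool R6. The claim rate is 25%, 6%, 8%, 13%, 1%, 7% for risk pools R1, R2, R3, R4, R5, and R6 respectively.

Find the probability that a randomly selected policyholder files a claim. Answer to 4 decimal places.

P(C) ≈ 0.0841

Total: 384 + 1976 + 352 + 2848 + 1848 + 592 = 8000.
P(R1) = 384/8000 = 0.048. P(R2) = 1976/8000 = 0.247. P(R3) = 352/8000 = 0.044. P(R4) = 2848/8000 = 0.356. P(R5) = 1848/8000 = 0.231. P(R6) = 592/8000 = 0.074.
P(C) = P(C|R1)·P(R1) + P(C|R2)·P(R2) + P(C|R3)·P(R3) + P(C|R4)·P(R4) + P(C|R5)·P(R5) + P(C|R6)·P(R6)
      = 0.25·0.048 + 0.06·0.247 + 0.08·0.044 + 0.13·0.356 + 0.01·0.231 + 0.07·0.074
      = 0.012 + 0.01482 + 0.00352 + 0.04628 + 0.00231 + 0.00518 = 0.08411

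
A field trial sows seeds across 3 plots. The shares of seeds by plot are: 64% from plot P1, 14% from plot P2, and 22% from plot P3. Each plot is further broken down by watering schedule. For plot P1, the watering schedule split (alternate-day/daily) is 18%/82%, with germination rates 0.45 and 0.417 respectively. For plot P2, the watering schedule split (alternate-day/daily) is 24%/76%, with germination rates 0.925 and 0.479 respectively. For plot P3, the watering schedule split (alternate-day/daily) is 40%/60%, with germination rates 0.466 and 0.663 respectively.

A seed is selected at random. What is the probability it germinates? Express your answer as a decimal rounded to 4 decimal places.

P(G|P1) = 0.18·0.45 + 0.82·0.417 = 0.081 + 0.34194 = 0.42294
P(G|P2) = 0.24·0.925 + 0.76·0.479 = 0.222 + 0.36404 = 0.58604
P(G|P3) = 0.4·0.466 + 0.6·0.663 = 0.1864 + 0.3978 = 0.5842
By total probability over the outer partition,
P(G) = 0.64·0.42294 + 0.14·0.58604 + 0.22·0.5842
      = 0.2706816 + 0.0820456 + 0.128524 = 0.4812512

0.4813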